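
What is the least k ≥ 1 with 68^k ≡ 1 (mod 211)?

70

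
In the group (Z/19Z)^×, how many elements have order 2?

1

φ(19) = 19 − 1 = 18 = 2 · 3^2.
In a cyclic group of order 18, there are φ(d) elements of order d for each divisor d of 18, and zero for non-divisors.
2 | 18, and φ(2) = 2 − 1 = 1.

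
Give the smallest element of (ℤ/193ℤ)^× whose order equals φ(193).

5

φ(193) = 193 − 1 = 192 = 2^6 · 3.
Test candidates g = 2, 3, … against the prime factors q ∈ {2, 3} of φ(193): g is a generator iff g^(192/q) ≢ 1 for every such q.
g = 2: 2^96 ≡ 1 — hits 1, so not a primitive root.
g = 3: 3^96 ≡ 1 — hits 1, so not a primitive root.
g = 4: 4^96 ≡ 1 — hits 1, so not a primitive root.
g = 5: 5^96 ≡ 192; 5^64 ≡ 84 — none is 1, so 5 is a primitive root.
So 5 is the smallest generator of (Z/193Z)^×.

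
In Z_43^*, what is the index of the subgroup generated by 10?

By Lagrange's theorem, ord_43(10) divides φ(43) = 43 − 1 = 42 = 2 · 3 · 7.
Divisors of 42: 1, 2, 3, 6, 7, 14, 21, 42.
Compute 10^d (mod 43) for the divisors d until we hit 1:
10^1 ≡ 10 (mod 43)
10^2 ≡ 14 (mod 43)
10^3 ≡ 11 (mod 43)
10^6 ≡ 35 (mod 43)
10^7 ≡ 6 (mod 43)
10^14 ≡ 36 (mod 43)
10^21 ≡ 1 (mod 43) ✓
Thus |⟨10⟩| = ord(10) = 21.
[(Z/43Z)^× : ⟨10⟩] = 42/21 = 2.

2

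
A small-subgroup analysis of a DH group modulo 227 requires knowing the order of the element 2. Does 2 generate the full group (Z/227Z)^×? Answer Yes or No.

φ(227) = 227 − 1 = 226 = 2 · 113.
An element g generates (Z/227Z)^× iff g^(226/q) ≢ 1 (mod 227) for each prime q ∈ {2, 113}.
2^113 ≡ 226 (mod 227)  [q = 2: ≢ 1 ✓]
2^2 ≡ 4 (mod 227)  [q = 113: ≢ 1 ✓]
Every test exponent gives a nontrivial residue, hence 2 generates the full group.

Yes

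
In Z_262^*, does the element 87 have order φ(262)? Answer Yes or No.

Yes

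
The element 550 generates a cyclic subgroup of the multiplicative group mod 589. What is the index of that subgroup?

Since 550 ∈ (Z/589Z)^×, its order divides φ(589) = φ(19·31) = (19−1)·(31−1) = 18·30 = 540 = 2^2 · 3^3 · 5.
Divisors of 540: 1, 2, 3, 4, 5, 6, 9, 10, 12, 15, 18, 20, 27, 30, 36, 45, 54, 60, 90, 108, 135, 180, 270, 540.
Check 550^d mod 589 for each divisor in increasing order:
550^1 ≡ 550 (mod 589)
550^2 ≡ 343 (mod 589)
550^3 ≡ 170 (mod 589)
550^4 ≡ 438 (mod 589)
550^5 ≡ 588 (mod 589)
550^6 ≡ 39 (mod 589)
550^9 ≡ 151 (mod 589)
550^10 ≡ 1 (mod 589) ✓
Thus |⟨550⟩| = ord(550) = 10.
[(Z/589Z)^× : ⟨550⟩] = 540/10 = 54.

54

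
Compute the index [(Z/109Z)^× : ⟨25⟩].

4

ord(25) | φ(109) = 109 − 1 = 108 = 2^2 · 3^3.
Divisors of 108: 1, 2, 3, 4, 6, 9, 12, 18, 27, 36, 54, 108.
Compute 25^d (mod 109) for the divisors d until we hit 1:
25^1 ≡ 25
25^2 ≡ 80
25^3 ≡ 38
25^4 ≡ 78
25^6 ≡ 27
25^9 ≡ 45
25^12 ≡ 75
25^18 ≡ 63
25^27 ≡ 1
The order of 25 is 27, so the subgroup it generates has 27 elements.
[(Z/109Z)^× : ⟨25⟩] = 108/27 = 4.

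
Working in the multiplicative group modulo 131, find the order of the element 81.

65

ord(81) | φ(131) = 131 − 1 = 130 = 2 · 5 · 13.
Divisors of 130: 1, 2, 5, 10, 13, 26, 65, 130.
Evaluate successive powers at the divisors of 130:
81^1 ≡ 81
81^2 ≡ 11
81^5 ≡ 107
81^10 ≡ 52
81^13 ≡ 89
81^26 ≡ 61
81^65 ≡ 1
The smallest such exponent is 65, so the order of 81 is 65.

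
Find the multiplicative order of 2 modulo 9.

Since 2 ∈ (Z/9Z)^×, its order divides φ(9) = φ(3^2) = 3·(3−1) = 6 = 2 · 3.
Divisors of 6: 1, 2, 3, 6.
Compute 2^d (mod 9) for the divisors d until we hit 1:
2^1 ≡ 2 (mod 9)
2^2 ≡ 4 (mod 9)
2^3 ≡ 8 (mod 9)
2^6 ≡ 1 (mod 9) ✓
The smallest such exponent is 6, so the order of 2 is 6.

6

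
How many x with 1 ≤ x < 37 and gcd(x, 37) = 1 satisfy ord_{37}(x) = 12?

4

φ(37) = 37 − 1 = 36 = 2^2 · 3^2.
Since (Z/37Z)^× is cyclic of order 36, the number of elements of order d is φ(d) when d | 36 and 0 otherwise.
12 = 2^2 · 3 divides 36, and φ(12) = 4.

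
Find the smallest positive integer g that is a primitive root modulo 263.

5

φ(263) = 263 − 1 = 262 = 2 · 131.
g is a primitive root iff g^(262/q) ≢ 1 (mod 263) for each prime q ∈ {2, 131}.
g = 2: 2^131 ≡ 1 — hits 1, so not a primitive root.
g = 3: 3^131 ≡ 1 — hits 1, so not a primitive root.
g = 4: 4^131 ≡ 1 — hits 1, so not a primitive root.
g = 5: 5^131 ≡ 262; 5^2 ≡ 25 — none is 1, so 5 is a primitive root.
Hence the least primitive root of 263 is 5.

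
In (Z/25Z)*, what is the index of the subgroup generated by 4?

2

ord(4) | φ(25) = φ(5^2) = 5·(5−1) = 20 = 2^2 · 5.
Divisors of 20: 1, 2, 4, 5, 10, 20.
Compute 4^d (mod 25) for the divisors d until we hit 1:
4^1 ≡ 4 (mod 25)
4^2 ≡ 16 (mod 25)
4^4 ≡ 6 (mod 25)
4^5 ≡ 24 (mod 25)
4^10 ≡ 1 (mod 25) ✓
So ord_25(4) = 10, hence |⟨4⟩| = 10.
Index = |(Z/25Z)^×| / |⟨4⟩| = 20 / 10 = 2.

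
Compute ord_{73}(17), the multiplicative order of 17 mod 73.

24

Since 17 ∈ (Z/73Z)^×, its order divides φ(73) = 73 − 1 = 72 = 2^3 · 3^2.
Divisors of 72: 1, 2, 3, 4, 6, 8, 9, 12, 18, 24, 36, 72.
Evaluate successive powers at the divisors of 72:
17^1 ≡ 17 (mod 73)
17^2 ≡ 70 (mod 73)
17^3 ≡ 22 (mod 73)
17^4 ≡ 9 (mod 73)
17^6 ≡ 46 (mod 73)
17^8 ≡ 8 (mod 73)
17^9 ≡ 63 (mod 73)
17^12 ≡ 72 (mod 73)
17^18 ≡ 27 (mod 73)
17^24 ≡ 1 (mod 73) ✓
So ord_73(17) = 24.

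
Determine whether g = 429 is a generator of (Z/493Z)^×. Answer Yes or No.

No

493 = 17 · 29 is a product of two distinct odd primes, so (Z/493Z)^× ≅ (Z/17Z)^× × (Z/29Z)^× is not cyclic.
No primitive root modulo 493 exists; in particular 429 is not one.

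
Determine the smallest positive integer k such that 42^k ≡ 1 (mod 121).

By Lagrange's theorem, ord_121(42) divides φ(121) = φ(11^2) = 11·(11−1) = 110 = 2 · 5 · 11.
Divisors of 110: 1, 2, 5, 10, 11, 22, 55, 110.
Check 42^d mod 121 for each divisor in increasing order:
42^1 ≡ 42 (mod 121)
42^2 ≡ 70 (mod 121)
42^5 ≡ 100 (mod 121)
42^10 ≡ 78 (mod 121)
42^11 ≡ 9 (mod 121)
42^22 ≡ 81 (mod 121)
42^55 ≡ 1 (mod 121) ✓
The smallest such exponent is 55, so the order of 42 is 55.

55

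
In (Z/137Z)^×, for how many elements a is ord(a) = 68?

32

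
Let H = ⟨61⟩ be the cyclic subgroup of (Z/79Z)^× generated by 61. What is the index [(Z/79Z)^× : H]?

3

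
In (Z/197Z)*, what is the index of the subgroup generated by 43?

2

ord(43) | φ(197) = 197 − 1 = 196 = 2^2 · 7^2.
Divisors of 196: 1, 2, 4, 7, 14, 28, 49, 98, 196.
Test each divisor d:
43^1 ≡ 43
43^2 ≡ 76
43^4 ≡ 63
43^7 ≡ 19
43^14 ≡ 164
43^28 ≡ 104
43^49 ≡ 196
43^98 ≡ 1
The order of 43 is 98, so the subgroup it generates has 98 elements.
The index is φ(197) / ord(43) = 196 / 98 = 2.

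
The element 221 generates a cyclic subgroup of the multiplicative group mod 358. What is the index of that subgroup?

2

By Lagrange's theorem, ord_358(221) divides φ(358) = φ(2)·φ(179) = 1·178 = 178 = 2 · 89.
Divisors of 178: 1, 2, 89, 178.
Test each divisor d:
221^1 ≡ 221
221^2 ≡ 153
221^89 ≡ 1
The order of 221 is 89, so the subgroup it generates has 89 elements.
[(Z/358Z)^× : ⟨221⟩] = 178/89 = 2.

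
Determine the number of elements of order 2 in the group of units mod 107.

1

φ(107) = 107 − 1 = 106 = 2 · 53.
In a cyclic group of order 106, there are φ(d) elements of order d for each divisor d of 106, and zero for non-divisors.
2 | 106, and φ(2) = 2 − 1 = 1.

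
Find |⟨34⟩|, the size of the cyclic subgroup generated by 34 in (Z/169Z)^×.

52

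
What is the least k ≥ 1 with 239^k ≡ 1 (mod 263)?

262

By Lagrange's theorem, ord_263(239) divides φ(263) = 263 − 1 = 262 = 2 · 131.
Divisors of 262: 1, 2, 131, 262.
Test each divisor d:
239^1 ≡ 239 (mod 263)
239^2 ≡ 50 (mod 263)
239^131 ≡ 262 (mod 263)
239^262 ≡ 1 (mod 263) ✓
The smallest such exponent is 262, so the order of 239 is 262.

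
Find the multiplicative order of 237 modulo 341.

30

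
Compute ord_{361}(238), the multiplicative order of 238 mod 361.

342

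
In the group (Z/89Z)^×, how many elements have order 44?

20

φ(89) = 89 − 1 = 88 = 2^3 · 11.
(Z/89Z)^× is cyclic (|G| = 88); a cyclic group of order m has exactly φ(d) elements of each order d | m, and none otherwise.
44 = 2^2 · 11 divides 88, and φ(44) = 20.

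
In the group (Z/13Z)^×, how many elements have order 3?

2

φ(13) = 13 − 1 = 12 = 2^2 · 3.
In a cyclic group of order 12, there are φ(d) elements of order d for each divisor d of 12, and zero for non-divisors.
3 | 12, and φ(3) = 3 − 1 = 2.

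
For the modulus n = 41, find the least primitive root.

φ(41) = 41 − 1 = 40 = 2^3 · 5.
Test candidates g = 2, 3, … against the prime factors q ∈ {2, 5} of φ(41): g is a generator iff g^(40/q) ≢ 1 for every such q.
g = 2: 2^20 ≡ 1 — hits 1, so not a primitive root.
g = 3: 3^20 ≡ 40; 3^8 ≡ 1 — hits 1, so not a primitive root.
g = 4: 4^20 ≡ 1 — hits 1, so not a primitive root.
g = 5: 5^20 ≡ 1 — hits 1, so not a primitive root.
g = 6: 6^20 ≡ 40; 6^8 ≡ 10 — none is 1, so 6 is a primitive root.
So 6 is the smallest generator of (Z/41Z)^×.

6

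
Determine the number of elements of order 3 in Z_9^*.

2

φ(9) = φ(3^2) = 3·(3−1) = 6 = 2 · 3.
In a cyclic group of order 6, there are φ(d) elements of order d for each divisor d of 6, and zero for non-divisors.
3 | 6, and φ(3) = 3 − 1 = 2.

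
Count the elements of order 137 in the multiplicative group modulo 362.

φ(362) = φ(2)·φ(181) = 1·180 = 180 = 2^2 · 3^2 · 5.
(Z/362Z)^× is cyclic (|G| = 180); a cyclic group of order m has exactly φ(d) elements of each order d | m, and none otherwise.
Since 137 ∤ 180, the count is 0.

0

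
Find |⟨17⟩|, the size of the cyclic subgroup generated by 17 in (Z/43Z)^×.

21

ord(17) | φ(43) = 43 − 1 = 42 = 2 · 3 · 7.
Divisors of 42: 1, 2, 3, 6, 7, 14, 21, 42.
Check 17^d mod 43 for each divisor in increasing order:
17^1 ≡ 17 (mod 43)
17^2 ≡ 31 (mod 43)
17^3 ≡ 11 (mod 43)
17^6 ≡ 35 (mod 43)
17^7 ≡ 36 (mod 43)
17^14 ≡ 6 (mod 43)
17^21 ≡ 1 (mod 43) ✓
Hence ord(17) = 21.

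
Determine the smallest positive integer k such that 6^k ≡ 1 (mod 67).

33

Since 6 ∈ (Z/67Z)^×, its order divides φ(67) = 67 − 1 = 66 = 2 · 3 · 11.
Divisors of 66: 1, 2, 3, 6, 11, 22, 33, 66.
Check 6^d mod 67 for each divisor in increasing order:
6^1 ≡ 6
6^2 ≡ 36
6^3 ≡ 15
6^6 ≡ 24
6^11 ≡ 29
6^22 ≡ 37
6^33 ≡ 1
So ord_67(6) = 33.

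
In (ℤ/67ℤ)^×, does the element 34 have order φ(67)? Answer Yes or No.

φ(67) = 67 − 1 = 66 = 2 · 3 · 11.
Test 34^(66/q) mod 67 for each prime factor q of 66:
34^33 ≡ 66 (mod 67)  [q = 2: ≢ 1 ✓]
34^22 ≡ 29 (mod 67)  [q = 3: ≢ 1 ✓]
34^6 ≡ 22 (mod 67)  [q = 11: ≢ 1 ✓]
All checks pass, so 34 has order 66 and is a primitive root modulo 67.

Yes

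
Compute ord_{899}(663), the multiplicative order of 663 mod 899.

210

The order of 663 must divide φ(899) = φ(29·31) = (29−1)·(31−1) = 28·30 = 840 = 2^3 · 3 · 5 · 7.
Divisors of 840: 1, 2, 3, 4, 5, 6, 7, 8, 10, 12, 14, 15, 20, 21, 24, 28, 30, 35, 40, 42, 56, 60, 70, 84, 105, 120, 140, 168, 210, 280, 420, 840.
Evaluate successive powers at the divisors of 840:
663^1 ≡ 663
663^2 ≡ 857
663^3 ≡ 23
663^4 ≡ 865
663^5 ≡ 832
663^6 ≡ 529
663^7 ≡ 117
663^8 ≡ 257
663^10 ≡ 893
663^12 ≡ 252
663^14 ≡ 204
663^15 ≡ 402
663^20 ≡ 36
663^21 ≡ 494
663^24 ≡ 574
663^28 ≡ 262
663^30 ≡ 683
663^35 ≡ 88
663^40 ≡ 397
663^42 ≡ 407
663^56 ≡ 320
663^60 ≡ 807
663^70 ≡ 552
663^84 ≡ 233
663^105 ≡ 30
663^120 ≡ 373
663^140 ≡ 842
663^168 ≡ 349
663^210 ≡ 1
So ord_899(663) = 210.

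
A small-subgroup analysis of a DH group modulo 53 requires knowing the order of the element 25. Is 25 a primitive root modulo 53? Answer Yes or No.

No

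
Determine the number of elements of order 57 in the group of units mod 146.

0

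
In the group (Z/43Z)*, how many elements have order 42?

12

φ(43) = 43 − 1 = 42 = 2 · 3 · 7.
(Z/43Z)^× is cyclic (|G| = 42); a cyclic group of order m has exactly φ(d) elements of each order d | m, and none otherwise.
42 = 2 · 3 · 7 divides 42, and φ(42) = 12.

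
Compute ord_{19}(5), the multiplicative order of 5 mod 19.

9

The order of 5 must divide φ(19) = 19 − 1 = 18 = 2 · 3^2.
Divisors of 18: 1, 2, 3, 6, 9, 18.
Test each divisor d:
5^1 ≡ 5 (mod 19)
5^2 ≡ 6 (mod 19)
5^3 ≡ 11 (mod 19)
5^6 ≡ 7 (mod 19)
5^9 ≡ 1 (mod 19) ✓
So ord_19(5) = 9.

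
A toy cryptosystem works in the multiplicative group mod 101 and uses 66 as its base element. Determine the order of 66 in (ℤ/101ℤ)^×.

100

The order of 66 must divide φ(101) = 101 − 1 = 100 = 2^2 · 5^2.
Divisors of 100: 1, 2, 4, 5, 10, 20, 25, 50, 100.
Evaluate successive powers at the divisors of 100:
66^1 ≡ 66 (mod 101)
66^2 ≡ 13 (mod 101)
66^4 ≡ 68 (mod 101)
66^5 ≡ 44 (mod 101)
66^10 ≡ 17 (mod 101)
66^20 ≡ 87 (mod 101)
66^25 ≡ 91 (mod 101)
66^50 ≡ 100 (mod 101)
66^100 ≡ 1 (mod 101) ✓
Therefore the multiplicative order of 66 modulo 101 is 100.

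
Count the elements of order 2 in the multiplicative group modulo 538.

1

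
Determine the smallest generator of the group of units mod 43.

3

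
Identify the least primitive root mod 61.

2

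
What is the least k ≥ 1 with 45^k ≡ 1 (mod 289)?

ord(45) | φ(289) = φ(17^2) = 17·(17−1) = 272 = 2^4 · 17.
Divisors of 272: 1, 2, 4, 8, 16, 17, 34, 68, 136, 272.
Evaluate successive powers at the divisors of 272:
45^1 ≡ 45 (mod 289)
45^2 ≡ 2 (mod 289)
45^4 ≡ 4 (mod 289)
45^8 ≡ 16 (mod 289)
45^16 ≡ 256 (mod 289)
45^17 ≡ 249 (mod 289)
45^34 ≡ 155 (mod 289)
45^68 ≡ 38 (mod 289)
45^136 ≡ 288 (mod 289)
45^272 ≡ 1 (mod 289) ✓
Hence ord(45) = 272.

272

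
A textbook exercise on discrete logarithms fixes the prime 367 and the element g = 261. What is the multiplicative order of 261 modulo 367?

Since 261 ∈ (Z/367Z)^×, its order divides φ(367) = 367 − 1 = 366 = 2 · 3 · 61.
Divisors of 366: 1, 2, 3, 6, 61, 122, 183, 366.
Test each divisor d:
261^1 ≡ 261 (mod 367)
261^2 ≡ 226 (mod 367)
261^3 ≡ 266 (mod 367)
261^6 ≡ 292 (mod 367)
261^61 ≡ 366 (mod 367)
261^122 ≡ 1 (mod 367) ✓
So ord_367(261) = 122.

122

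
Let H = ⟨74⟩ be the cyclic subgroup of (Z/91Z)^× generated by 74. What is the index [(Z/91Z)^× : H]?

24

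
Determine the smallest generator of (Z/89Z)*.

3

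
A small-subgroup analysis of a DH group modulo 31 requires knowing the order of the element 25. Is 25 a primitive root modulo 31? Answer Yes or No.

φ(31) = 31 − 1 = 30 = 2 · 3 · 5.
It suffices to check that the order of 25 is not a proper divisor of 30: compute 25^(30/q) for q ∈ {2, 3, 5}.
25^15 ≡ 1 (mod 31)  [q = 2: ≡ 1 ✗]
25^10 ≡ 25 (mod 31)  [q = 3: ≢ 1 ✓]
25^6 ≡ 1 (mod 31)  [q = 5: ≡ 1 ✗]
Since 25^15 ≡ 1, the order of 25 divides 15 < 30, so 25 is not a primitive root.

No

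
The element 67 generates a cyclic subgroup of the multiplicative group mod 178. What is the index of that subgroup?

8

Since 67 ∈ (Z/178Z)^×, its order divides φ(178) = φ(2)·φ(89) = 1·88 = 88 = 2^3 · 11.
Divisors of 88: 1, 2, 4, 8, 11, 22, 44, 88.
Check 67^d mod 178 for each divisor in increasing order:
67^1 ≡ 67 (mod 178)
67^2 ≡ 39 (mod 178)
67^4 ≡ 97 (mod 178)
67^8 ≡ 153 (mod 178)
67^11 ≡ 1 (mod 178) ✓
The order of 67 is 11, so the subgroup it generates has 11 elements.
The index is φ(178) / ord(67) = 88 / 11 = 8.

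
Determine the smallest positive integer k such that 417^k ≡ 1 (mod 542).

Since 417 ∈ (Z/542Z)^×, its order divides φ(542) = φ(2)·φ(271) = 1·270 = 270 = 2 · 3^3 · 5.
Divisors of 270: 1, 2, 3, 5, 6, 9, 10, 15, 18, 27, 30, 45, 54, 90, 135, 270.
Evaluate successive powers at the divisors of 270:
417^1 ≡ 417 (mod 542)
417^2 ≡ 449 (mod 542)
417^3 ≡ 243 (mod 542)
417^5 ≡ 165 (mod 542)
417^6 ≡ 513 (mod 542)
417^9 ≡ 541 (mod 542)
417^10 ≡ 125 (mod 542)
417^15 ≡ 29 (mod 542)
417^18 ≡ 1 (mod 542) ✓
So ord_542(417) = 18.

18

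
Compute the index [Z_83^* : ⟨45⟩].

The order of 45 must divide φ(83) = 83 − 1 = 82 = 2 · 41.
Divisors of 82: 1, 2, 41, 82.
Compute 45^d (mod 83) for the divisors d until we hit 1:
45^1 ≡ 45 (mod 83)
45^2 ≡ 33 (mod 83)
45^41 ≡ 82 (mod 83)
45^82 ≡ 1 (mod 83) ✓
The order of 45 is 82, so the subgroup it generates has 82 elements.
[(Z/83Z)^× : ⟨45⟩] = 82/82 = 1.

1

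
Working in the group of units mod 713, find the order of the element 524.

165

The order of 524 must divide φ(713) = φ(23·31) = (23−1)·(31−1) = 22·30 = 660 = 2^2 · 3 · 5 · 11.
Divisors of 660: 1, 2, 3, 4, 5, 6, 10, 11, 12, 15, 20, 22, 30, 33, 44, 55, 60, 66, 110, 132, 165, 220, 330, 660.
Check 524^d mod 713 for each divisor in increasing order:
524^1 ≡ 524 (mod 713)
524^2 ≡ 71 (mod 713)
524^3 ≡ 128 (mod 713)
524^4 ≡ 50 (mod 713)
524^5 ≡ 532 (mod 713)
524^6 ≡ 698 (mod 713)
524^10 ≡ 676 (mod 713)
524^11 ≡ 576 (mod 713)
524^12 ≡ 225 (mod 713)
524^15 ≡ 280 (mod 713)
524^20 ≡ 656 (mod 713)
524^22 ≡ 231 (mod 713)
524^30 ≡ 683 (mod 713)
524^33 ≡ 438 (mod 713)
524^44 ≡ 599 (mod 713)
524^55 ≡ 645 (mod 713)
524^60 ≡ 187 (mod 713)
524^66 ≡ 47 (mod 713)
524^110 ≡ 346 (mod 713)
524^132 ≡ 70 (mod 713)
524^165 ≡ 1 (mod 713) ✓
Hence ord(524) = 165.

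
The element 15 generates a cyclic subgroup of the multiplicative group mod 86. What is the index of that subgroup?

2

Since 15 ∈ (Z/86Z)^×, its order divides φ(86) = φ(2)·φ(43) = 1·42 = 42 = 2 · 3 · 7.
Divisors of 42: 1, 2, 3, 6, 7, 14, 21, 42.
Evaluate successive powers at the divisors of 42:
15^1 ≡ 15 (mod 86)
15^2 ≡ 53 (mod 86)
15^3 ≡ 21 (mod 86)
15^6 ≡ 11 (mod 86)
15^7 ≡ 79 (mod 86)
15^14 ≡ 49 (mod 86)
15^21 ≡ 1 (mod 86) ✓
The order of 15 is 21, so the subgroup it generates has 21 elements.
[(Z/86Z)^× : ⟨15⟩] = 42/21 = 2.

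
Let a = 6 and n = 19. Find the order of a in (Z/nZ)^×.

The order of 6 must divide φ(19) = 19 − 1 = 18 = 2 · 3^2.
Divisors of 18: 1, 2, 3, 6, 9, 18.
Check 6^d mod 19 for each divisor in increasing order:
6^1 ≡ 6
6^2 ≡ 17
6^3 ≡ 7
6^6 ≡ 11
6^9 ≡ 1
The smallest such exponent is 9, so the order of 6 is 9.

9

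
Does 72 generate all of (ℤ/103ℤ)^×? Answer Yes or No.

φ(103) = 103 − 1 = 102 = 2 · 3 · 17.
72 is a primitive root mod 103 iff 72^(φ(103)/q) ≢ 1 for every prime q | φ(103), i.e. q ∈ {2, 3, 17}.
72^51 ≡ 1 (mod 103)  [q = 2: ≡ 1 ✗]
72^34 ≡ 1 (mod 103)  [q = 3: ≡ 1 ✗]
72^6 ≡ 61 (mod 103)  [q = 17: ≢ 1 ✓]
The check at q = 2 fails, so 72 generates a proper subgroup.

No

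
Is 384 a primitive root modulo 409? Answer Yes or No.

No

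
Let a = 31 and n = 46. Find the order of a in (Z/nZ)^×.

ord(31) | φ(46) = φ(2)·φ(23) = 1·22 = 22 = 2 · 11.
Divisors of 22: 1, 2, 11, 22.
Evaluate successive powers at the divisors of 22:
31^1 ≡ 31 (mod 46)
31^2 ≡ 41 (mod 46)
31^11 ≡ 1 (mod 46) ✓
Hence ord(31) = 11.

11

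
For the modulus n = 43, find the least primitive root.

φ(43) = 43 − 1 = 42 = 2 · 3 · 7.
Test candidates g = 2, 3, … against the prime factors q ∈ {2, 3, 7} of φ(43): g is a generator iff g^(42/q) ≢ 1 for every such q.
g = 2: 2^21 ≡ 42; 2^14 ≡ 1 — hits 1, so not a primitive root.
g = 3: 3^21 ≡ 42; 3^14 ≡ 36; 3^6 ≡ 41 — none is 1, so 3 is a primitive root.
So 3 is the smallest generator of (Z/43Z)^×.

3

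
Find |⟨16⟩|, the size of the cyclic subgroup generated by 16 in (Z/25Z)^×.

5

The order of 16 must divide φ(25) = φ(5^2) = 5·(5−1) = 20 = 2^2 · 5.
Divisors of 20: 1, 2, 4, 5, 10, 20.
Test each divisor d:
16^1 ≡ 16
16^2 ≡ 6
16^4 ≡ 11
16^5 ≡ 1
Hence ord(16) = 5.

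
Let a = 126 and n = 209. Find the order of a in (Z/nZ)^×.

30

The order of 126 must divide φ(209) = φ(11·19) = (11−1)·(19−1) = 10·18 = 180 = 2^2 · 3^2 · 5.
Divisors of 180: 1, 2, 3, 4, 5, 6, 9, 10, 12, 15, 18, 20, 30, 36, 45, 60, 90, 180.
Evaluate successive powers at the divisors of 180:
126^1 ≡ 126 (mod 209)
126^2 ≡ 201 (mod 209)
126^3 ≡ 37 (mod 209)
126^4 ≡ 64 (mod 209)
126^5 ≡ 122 (mod 209)
126^6 ≡ 115 (mod 209)
126^9 ≡ 75 (mod 209)
126^10 ≡ 45 (mod 209)
126^12 ≡ 58 (mod 209)
126^15 ≡ 56 (mod 209)
126^18 ≡ 191 (mod 209)
126^20 ≡ 144 (mod 209)
126^30 ≡ 1 (mod 209) ✓
So ord_209(126) = 30.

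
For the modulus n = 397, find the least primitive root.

5

φ(397) = 397 − 1 = 396 = 2^2 · 3^2 · 11.
g is a primitive root iff g^(396/q) ≢ 1 (mod 397) for each prime q ∈ {2, 3, 11}.
g = 2: 2^198 ≡ 396; 2^132 ≡ 1 — hits 1, so not a primitive root.
g = 3: 3^198 ≡ 1 — hits 1, so not a primitive root.
g = 4: 4^198 ≡ 1 — hits 1, so not a primitive root.
g = 5: 5^198 ≡ 396; 5^132 ≡ 362; 5^36 ≡ 290 — none is 1, so 5 is a primitive root.
Hence the least primitive root of 397 is 5.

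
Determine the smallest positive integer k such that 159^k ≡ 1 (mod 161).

66

The order of 159 must divide φ(161) = φ(7·23) = (7−1)·(23−1) = 6·22 = 132 = 2^2 · 3 · 11.
Divisors of 132: 1, 2, 3, 4, 6, 11, 12, 22, 33, 44, 66, 132.
Test each divisor d:
159^1 ≡ 159
159^2 ≡ 4
159^3 ≡ 153
159^4 ≡ 16
159^6 ≡ 64
159^11 ≡ 45
159^12 ≡ 71
159^22 ≡ 93
159^33 ≡ 160
159^44 ≡ 116
159^66 ≡ 1
The smallest such exponent is 66, so the order of 159 is 66.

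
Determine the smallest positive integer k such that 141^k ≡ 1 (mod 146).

72

Since 141 ∈ (Z/146Z)^×, its order divides φ(146) = φ(2)·φ(73) = 1·72 = 72 = 2^3 · 3^2.
Divisors of 72: 1, 2, 3, 4, 6, 8, 9, 12, 18, 24, 36, 72.
Compute 141^d (mod 146) for the divisors d until we hit 1:
141^1 ≡ 141 (mod 146)
141^2 ≡ 25 (mod 146)
141^3 ≡ 21 (mod 146)
141^4 ≡ 41 (mod 146)
141^6 ≡ 3 (mod 146)
141^8 ≡ 75 (mod 146)
141^9 ≡ 63 (mod 146)
141^12 ≡ 9 (mod 146)
141^18 ≡ 27 (mod 146)
141^24 ≡ 81 (mod 146)
141^36 ≡ 145 (mod 146)
141^72 ≡ 1 (mod 146) ✓
Therefore the multiplicative order of 141 modulo 146 is 72.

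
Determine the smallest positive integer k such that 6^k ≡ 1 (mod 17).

The order of 6 must divide φ(17) = 17 − 1 = 16 = 2^4.
Divisors of 16: 1, 2, 4, 8, 16.
Check 6^d mod 17 for each divisor in increasing order:
6^1 ≡ 6 (mod 17)
6^2 ≡ 2 (mod 17)
6^4 ≡ 4 (mod 17)
6^8 ≡ 16 (mod 17)
6^16 ≡ 1 (mod 17) ✓
Hence ord(6) = 16.

16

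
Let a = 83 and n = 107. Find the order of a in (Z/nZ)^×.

The order of 83 must divide φ(107) = 107 − 1 = 106 = 2 · 53.
Divisors of 106: 1, 2, 53, 106.
Check 83^d mod 107 for each divisor in increasing order:
83^1 ≡ 83 (mod 107)
83^2 ≡ 41 (mod 107)
83^53 ≡ 1 (mod 107) ✓
So ord_107(83) = 53.

53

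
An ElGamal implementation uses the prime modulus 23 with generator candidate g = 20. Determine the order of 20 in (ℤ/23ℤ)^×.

22

Since 20 ∈ (Z/23Z)^×, its order divides φ(23) = 23 − 1 = 22 = 2 · 11.
Divisors of 22: 1, 2, 11, 22.
Test each divisor d:
20^1 ≡ 20 (mod 23)
20^2 ≡ 9 (mod 23)
20^11 ≡ 22 (mod 23)
20^22 ≡ 1 (mod 23) ✓
So ord_23(20) = 22.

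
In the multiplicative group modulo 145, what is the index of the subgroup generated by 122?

ord(122) | φ(145) = φ(5·29) = (5−1)·(29−1) = 4·28 = 112 = 2^4 · 7.
Divisors of 112: 1, 2, 4, 7, 8, 14, 16, 28, 56, 112.
Evaluate successive powers at the divisors of 112:
122^1 ≡ 122 (mod 145)
122^2 ≡ 94 (mod 145)
122^4 ≡ 136 (mod 145)
122^7 ≡ 28 (mod 145)
122^8 ≡ 81 (mod 145)
122^14 ≡ 59 (mod 145)
122^16 ≡ 36 (mod 145)
122^28 ≡ 1 (mod 145) ✓
So ord_145(122) = 28, hence |⟨122⟩| = 28.
Index = |(Z/145Z)^×| / |⟨122⟩| = 112 / 28 = 4.

4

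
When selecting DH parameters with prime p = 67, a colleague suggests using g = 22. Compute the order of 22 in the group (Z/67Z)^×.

11

ord(22) | φ(67) = 67 − 1 = 66 = 2 · 3 · 11.
Divisors of 66: 1, 2, 3, 6, 11, 22, 33, 66.
Compute 22^d (mod 67) for the divisors d until we hit 1:
22^1 ≡ 22 (mod 67)
22^2 ≡ 15 (mod 67)
22^3 ≡ 62 (mod 67)
22^6 ≡ 25 (mod 67)
22^11 ≡ 1 (mod 67) ✓
Therefore the multiplicative order of 22 modulo 67 is 11.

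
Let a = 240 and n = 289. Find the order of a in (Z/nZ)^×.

136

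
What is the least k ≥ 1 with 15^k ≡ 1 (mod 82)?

40

ord(15) | φ(82) = φ(2)·φ(41) = 1·40 = 40 = 2^3 · 5.
Divisors of 40: 1, 2, 4, 5, 8, 10, 20, 40.
Compute 15^d (mod 82) for the divisors d until we hit 1:
15^1 ≡ 15
15^2 ≡ 61
15^4 ≡ 31
15^5 ≡ 55
15^8 ≡ 59
15^10 ≡ 73
15^20 ≡ 81
15^40 ≡ 1
So ord_82(15) = 40.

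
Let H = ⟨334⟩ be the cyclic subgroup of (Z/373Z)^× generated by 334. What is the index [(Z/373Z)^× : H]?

2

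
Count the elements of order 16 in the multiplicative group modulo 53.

0

φ(53) = 53 − 1 = 52 = 2^2 · 13.
(Z/53Z)^× is cyclic (|G| = 52); a cyclic group of order m has exactly φ(d) elements of each order d | m, and none otherwise.
Here 52 is not a multiple of 16, so there are no elements of order 16.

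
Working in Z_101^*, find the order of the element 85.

50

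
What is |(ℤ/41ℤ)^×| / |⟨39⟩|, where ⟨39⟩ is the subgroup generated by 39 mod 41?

2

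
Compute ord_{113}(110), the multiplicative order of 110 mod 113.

The order of 110 must divide φ(113) = 113 − 1 = 112 = 2^4 · 7.
Divisors of 112: 1, 2, 4, 7, 8, 14, 16, 28, 56, 112.
Compute 110^d (mod 113) for the divisors d until we hit 1:
110^1 ≡ 110 (mod 113)
110^2 ≡ 9 (mod 113)
110^4 ≡ 81 (mod 113)
110^7 ≡ 73 (mod 113)
110^8 ≡ 7 (mod 113)
110^14 ≡ 18 (mod 113)
110^16 ≡ 49 (mod 113)
110^28 ≡ 98 (mod 113)
110^56 ≡ 112 (mod 113)
110^112 ≡ 1 (mod 113) ✓
Therefore the multiplicative order of 110 modulo 113 is 112.

112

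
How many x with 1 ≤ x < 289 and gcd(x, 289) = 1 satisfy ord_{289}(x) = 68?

32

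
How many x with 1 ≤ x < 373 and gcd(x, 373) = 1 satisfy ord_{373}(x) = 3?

φ(373) = 373 − 1 = 372 = 2^2 · 3 · 31.
(Z/373Z)^× is cyclic (|G| = 372); a cyclic group of order m has exactly φ(d) elements of each order d | m, and none otherwise.
3 | 372, and φ(3) = 3 − 1 = 2.

2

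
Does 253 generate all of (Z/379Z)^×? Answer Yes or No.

Yes

φ(379) = 379 − 1 = 378 = 2 · 3^3 · 7.
It suffices to check that the order of 253 is not a proper divisor of 378: compute 253^(378/q) for q ∈ {2, 3, 7}.
253^189 ≡ 378 (mod 379)  [q = 2: ≢ 1 ✓]
253^126 ≡ 327 (mod 379)  [q = 3: ≢ 1 ✓]
253^54 ≡ 138 (mod 379)  [q = 7: ≢ 1 ✓]
Every test exponent gives a nontrivial residue, hence 253 generates the full group.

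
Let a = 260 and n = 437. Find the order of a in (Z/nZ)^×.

Since 260 ∈ (Z/437Z)^×, its order divides φ(437) = φ(19·23) = (19−1)·(23−1) = 18·22 = 396 = 2^2 · 3^2 · 11.
Divisors of 396: 1, 2, 3, 4, 6, 9, 11, 12, 18, 22, 33, 36, 44, 66, 99, 132, 198, 396.
Evaluate successive powers at the divisors of 396:
260^1 ≡ 260 (mod 437)
260^2 ≡ 302 (mod 437)
260^3 ≡ 297 (mod 437)
260^4 ≡ 308 (mod 437)
260^6 ≡ 372 (mod 437)
260^9 ≡ 360 (mod 437)
260^11 ≡ 344 (mod 437)
260^12 ≡ 292 (mod 437)
260^18 ≡ 248 (mod 437)
260^22 ≡ 346 (mod 437)
260^33 ≡ 160 (mod 437)
260^36 ≡ 324 (mod 437)
260^44 ≡ 415 (mod 437)
260^66 ≡ 254 (mod 437)
260^99 ≡ 436 (mod 437)
260^132 ≡ 277 (mod 437)
260^198 ≡ 1 (mod 437) ✓
So ord_437(260) = 198.

198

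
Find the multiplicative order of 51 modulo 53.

52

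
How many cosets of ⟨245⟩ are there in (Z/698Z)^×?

4

By Lagrange's theorem, ord_698(245) divides φ(698) = φ(2)·φ(349) = 1·348 = 348 = 2^2 · 3 · 29.
Divisors of 348: 1, 2, 3, 4, 6, 12, 29, 58, 87, 116, 174, 348.
Evaluate successive powers at the divisors of 348:
245^1 ≡ 245 (mod 698)
245^2 ≡ 695 (mod 698)
245^3 ≡ 661 (mod 698)
245^4 ≡ 9 (mod 698)
245^6 ≡ 671 (mod 698)
245^12 ≡ 31 (mod 698)
245^29 ≡ 575 (mod 698)
245^58 ≡ 471 (mod 698)
245^87 ≡ 1 (mod 698) ✓
Thus |⟨245⟩| = ord(245) = 87.
The index is φ(698) / ord(245) = 348 / 87 = 4.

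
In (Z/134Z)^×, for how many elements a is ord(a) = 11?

φ(134) = φ(2)·φ(67) = 1·66 = 66 = 2 · 3 · 11.
Since (Z/134Z)^× is cyclic of order 66, the number of elements of order d is φ(d) when d | 66 and 0 otherwise.
11 | 66, and φ(11) = 11 − 1 = 10.

10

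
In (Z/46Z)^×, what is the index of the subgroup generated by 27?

2

The order of 27 must divide φ(46) = φ(2)·φ(23) = 1·22 = 22 = 2 · 11.
Divisors of 22: 1, 2, 11, 22.
Check 27^d mod 46 for each divisor in increasing order:
27^1 ≡ 27 (mod 46)
27^2 ≡ 39 (mod 46)
27^11 ≡ 1 (mod 46) ✓
So ord_46(27) = 11, hence |⟨27⟩| = 11.
The index is φ(46) / ord(27) = 22 / 11 = 2.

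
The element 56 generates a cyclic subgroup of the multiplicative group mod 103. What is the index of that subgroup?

Since 56 ∈ (Z/103Z)^×, its order divides φ(103) = 103 − 1 = 102 = 2 · 3 · 17.
Divisors of 102: 1, 2, 3, 6, 17, 34, 51, 102.
Test each divisor d:
56^1 ≡ 56 (mod 103)
56^2 ≡ 46 (mod 103)
56^3 ≡ 1 (mod 103) ✓
The order of 56 is 3, so the subgroup it generates has 3 elements.
The index is φ(103) / ord(56) = 102 / 3 = 34.

34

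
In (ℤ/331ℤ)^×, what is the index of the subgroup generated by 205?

The order of 205 must divide φ(331) = 331 − 1 = 330 = 2 · 3 · 5 · 11.
Divisors of 330: 1, 2, 3, 5, 6, 10, 11, 15, 22, 30, 33, 55, 66, 110, 165, 330.
Test each divisor d:
205^1 ≡ 205 (mod 331)
205^2 ≡ 319 (mod 331)
205^3 ≡ 188 (mod 331)
205^5 ≡ 61 (mod 331)
205^6 ≡ 258 (mod 331)
205^10 ≡ 80 (mod 331)
205^11 ≡ 181 (mod 331)
205^15 ≡ 246 (mod 331)
205^22 ≡ 323 (mod 331)
205^30 ≡ 274 (mod 331)
205^33 ≡ 207 (mod 331)
205^55 ≡ 330 (mod 331)
205^66 ≡ 150 (mod 331)
205^110 ≡ 1 (mod 331) ✓
The order of 205 is 110, so the subgroup it generates has 110 elements.
Index = |(Z/331Z)^×| / |⟨205⟩| = 330 / 110 = 3.

3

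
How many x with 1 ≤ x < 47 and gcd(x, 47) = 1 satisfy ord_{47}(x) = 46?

φ(47) = 47 − 1 = 46 = 2 · 23.
(Z/47Z)^× is cyclic (|G| = 46); a cyclic group of order m has exactly φ(d) elements of each order d | m, and none otherwise.
46 = 2 · 23 divides 46, and φ(46) = 22.

22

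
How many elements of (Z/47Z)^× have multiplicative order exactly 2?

1

φ(47) = 47 − 1 = 46 = 2 · 23.
In a cyclic group of order 46, there are φ(d) elements of order d for each divisor d of 46, and zero for non-divisors.
2 | 46, and φ(2) = 2 − 1 = 1.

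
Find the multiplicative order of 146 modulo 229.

114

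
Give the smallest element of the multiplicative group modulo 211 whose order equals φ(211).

φ(211) = 211 − 1 = 210 = 2 · 3 · 5 · 7.
g is a primitive root iff g^(210/q) ≢ 1 (mod 211) for each prime q ∈ {2, 3, 5, 7}.
g = 2: 2^105 ≡ 210; 2^70 ≡ 196; 2^42 ≡ 107; 2^30 ≡ 171 — none is 1, so 2 is a primitive root.
Hence the least primitive root of 211 is 2.

2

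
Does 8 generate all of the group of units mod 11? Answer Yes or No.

Yes

φ(11) = 11 − 1 = 10 = 2 · 5.
An element g generates (Z/11Z)^× iff g^(10/q) ≢ 1 (mod 11) for each prime q ∈ {2, 5}.
8^5 ≡ 10 (mod 11)  [q = 2: ≢ 1 ✓]
8^2 ≡ 9 (mod 11)  [q = 5: ≢ 1 ✓]
All checks pass, so 8 has order 10 and is a primitive root modulo 11.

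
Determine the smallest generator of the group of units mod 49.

3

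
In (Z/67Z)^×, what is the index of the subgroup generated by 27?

3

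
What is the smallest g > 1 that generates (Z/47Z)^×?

5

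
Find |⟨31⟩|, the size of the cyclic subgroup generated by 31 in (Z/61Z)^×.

ord(31) | φ(61) = 61 − 1 = 60 = 2^2 · 3 · 5.
Divisors of 60: 1, 2, 3, 4, 5, 6, 10, 12, 15, 20, 30, 60.
Check 31^d mod 61 for each divisor in increasing order:
31^1 ≡ 31 (mod 61)
31^2 ≡ 46 (mod 61)
31^3 ≡ 23 (mod 61)
31^4 ≡ 42 (mod 61)
31^5 ≡ 21 (mod 61)
31^6 ≡ 41 (mod 61)
31^10 ≡ 14 (mod 61)
31^12 ≡ 34 (mod 61)
31^15 ≡ 50 (mod 61)
31^20 ≡ 13 (mod 61)
31^30 ≡ 60 (mod 61)
31^60 ≡ 1 (mod 61) ✓
The smallest such exponent is 60, so the order of 31 is 60.

60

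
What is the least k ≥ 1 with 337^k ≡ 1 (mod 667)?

308

By Lagrange's theorem, ord_667(337) divides φ(667) = φ(23·29) = (23−1)·(29−1) = 22·28 = 616 = 2^3 · 7 · 11.
Divisors of 616: 1, 2, 4, 7, 8, 11, 14, 22, 28, 44, 56, 77, 88, 154, 308, 616.
Test each divisor d:
337^1 ≡ 337 (mod 667)
337^2 ≡ 179 (mod 667)
337^4 ≡ 25 (mod 667)
337^7 ≡ 655 (mod 667)
337^8 ≡ 625 (mod 667)
337^11 ≡ 367 (mod 667)
337^14 ≡ 144 (mod 667)
337^22 ≡ 622 (mod 667)
337^28 ≡ 59 (mod 667)
337^44 ≡ 24 (mod 667)
337^56 ≡ 146 (mod 667)
337^77 ≡ 505 (mod 667)
337^88 ≡ 576 (mod 667)
337^154 ≡ 231 (mod 667)
337^308 ≡ 1 (mod 667) ✓
Hence ord(337) = 308.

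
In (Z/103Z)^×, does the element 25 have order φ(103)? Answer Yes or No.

φ(103) = 103 − 1 = 102 = 2 · 3 · 17.
An element g generates (Z/103Z)^× iff g^(102/q) ≢ 1 (mod 103) for each prime q ∈ {2, 3, 17}.
25^51 ≡ 1 (mod 103)  [q = 2: ≡ 1 ✗]
25^34 ≡ 46 (mod 103)  [q = 3: ≢ 1 ✓]
25^6 ≡ 34 (mod 103)  [q = 17: ≢ 1 ✓]
Since 25^51 ≡ 1, the order of 25 divides 51 < 102, so 25 is not a primitive root.

No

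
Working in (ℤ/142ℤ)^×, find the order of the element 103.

7

The order of 103 must divide φ(142) = φ(2)·φ(71) = 1·70 = 70 = 2 · 5 · 7.
Divisors of 70: 1, 2, 5, 7, 10, 14, 35, 70.
Compute 103^d (mod 142) for the divisors d until we hit 1:
103^1 ≡ 103 (mod 142)
103^2 ≡ 101 (mod 142)
103^5 ≡ 45 (mod 142)
103^7 ≡ 1 (mod 142) ✓
The smallest such exponent is 7, so the order of 103 is 7.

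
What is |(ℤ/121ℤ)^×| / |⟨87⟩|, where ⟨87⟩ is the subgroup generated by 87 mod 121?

5

The order of 87 must divide φ(121) = φ(11^2) = 11·(11−1) = 110 = 2 · 5 · 11.
Divisors of 110: 1, 2, 5, 10, 11, 22, 55, 110.
Compute 87^d (mod 121) for the divisors d until we hit 1:
87^1 ≡ 87 (mod 121)
87^2 ≡ 67 (mod 121)
87^5 ≡ 76 (mod 121)
87^10 ≡ 89 (mod 121)
87^11 ≡ 120 (mod 121)
87^22 ≡ 1 (mod 121) ✓
So ord_121(87) = 22, hence |⟨87⟩| = 22.
Index = |(Z/121Z)^×| / |⟨87⟩| = 110 / 22 = 5.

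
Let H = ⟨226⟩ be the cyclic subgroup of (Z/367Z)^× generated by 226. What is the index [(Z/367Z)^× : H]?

By Lagrange's theorem, ord_367(226) divides φ(367) = 367 − 1 = 366 = 2 · 3 · 61.
Divisors of 366: 1, 2, 3, 6, 61, 122, 183, 366.
Test each divisor d:
226^1 ≡ 226 (mod 367)
226^2 ≡ 63 (mod 367)
226^3 ≡ 292 (mod 367)
226^6 ≡ 120 (mod 367)
226^61 ≡ 1 (mod 367) ✓
Thus |⟨226⟩| = ord(226) = 61.
The index is φ(367) / ord(226) = 366 / 61 = 6.

6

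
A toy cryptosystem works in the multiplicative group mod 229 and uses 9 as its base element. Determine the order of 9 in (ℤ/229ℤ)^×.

57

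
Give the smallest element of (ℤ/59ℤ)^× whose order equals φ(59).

2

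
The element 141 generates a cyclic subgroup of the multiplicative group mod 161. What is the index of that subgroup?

By Lagrange's theorem, ord_161(141) divides φ(161) = φ(7·23) = (7−1)·(23−1) = 6·22 = 132 = 2^2 · 3 · 11.
Divisors of 132: 1, 2, 3, 4, 6, 11, 12, 22, 33, 44, 66, 132.
Evaluate successive powers at the divisors of 132:
141^1 ≡ 141 (mod 161)
141^2 ≡ 78 (mod 161)
141^3 ≡ 50 (mod 161)
141^4 ≡ 127 (mod 161)
141^6 ≡ 85 (mod 161)
141^11 ≡ 1 (mod 161) ✓
Thus |⟨141⟩| = ord(141) = 11.
The index is φ(161) / ord(141) = 132 / 11 = 12.

12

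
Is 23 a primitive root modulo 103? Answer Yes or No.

No

φ(103) = 103 − 1 = 102 = 2 · 3 · 17.
It suffices to check that the order of 23 is not a proper divisor of 102: compute 23^(102/q) for q ∈ {2, 3, 17}.
23^51 ≡ 1 (mod 103)  [q = 2: ≡ 1 ✗]
23^34 ≡ 1 (mod 103)  [q = 3: ≡ 1 ✗]
23^6 ≡ 66 (mod 103)  [q = 17: ≢ 1 ✓]
Since 23^51 ≡ 1, the order of 23 divides 51 < 102, so 23 is not a primitive root.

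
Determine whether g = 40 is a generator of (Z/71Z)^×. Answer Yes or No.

No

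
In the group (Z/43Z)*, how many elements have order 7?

φ(43) = 43 − 1 = 42 = 2 · 3 · 7.
Since (Z/43Z)^× is cyclic of order 42, the number of elements of order d is φ(d) when d | 42 and 0 otherwise.
7 | 42, and φ(7) = 7 − 1 = 6.

6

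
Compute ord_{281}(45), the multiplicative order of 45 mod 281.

70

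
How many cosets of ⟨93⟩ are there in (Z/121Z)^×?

Since 93 ∈ (Z/121Z)^×, its order divides φ(121) = φ(11^2) = 11·(11−1) = 110 = 2 · 5 · 11.
Divisors of 110: 1, 2, 5, 10, 11, 22, 55, 110.
Check 93^d mod 121 for each divisor in increasing order:
93^1 ≡ 93 (mod 121)
93^2 ≡ 58 (mod 121)
93^5 ≡ 67 (mod 121)
93^10 ≡ 12 (mod 121)
93^11 ≡ 27 (mod 121)
93^22 ≡ 3 (mod 121)
93^55 ≡ 1 (mod 121) ✓
The order of 93 is 55, so the subgroup it generates has 55 elements.
[(Z/121Z)^× : ⟨93⟩] = 110/55 = 2.

2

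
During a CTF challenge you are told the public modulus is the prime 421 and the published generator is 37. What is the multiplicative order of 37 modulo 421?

140

By Lagrange's theorem, ord_421(37) divides φ(421) = 421 − 1 = 420 = 2^2 · 3 · 5 · 7.
Divisors of 420: 1, 2, 3, 4, 5, 6, 7, 10, 12, 14, 15, 20, 21, 28, 30, 35, 42, 60, 70, 84, 105, 140, 210, 420.
Compute 37^d (mod 421) for the divisors d until we hit 1:
37^1 ≡ 37 (mod 421)
37^2 ≡ 106 (mod 421)
37^3 ≡ 133 (mod 421)
37^4 ≡ 290 (mod 421)
37^5 ≡ 205 (mod 421)
37^6 ≡ 7 (mod 421)
37^7 ≡ 259 (mod 421)
37^10 ≡ 346 (mod 421)
37^12 ≡ 49 (mod 421)
37^14 ≡ 142 (mod 421)
37^15 ≡ 202 (mod 421)
37^20 ≡ 152 (mod 421)
37^21 ≡ 151 (mod 421)
37^28 ≡ 377 (mod 421)
37^30 ≡ 388 (mod 421)
37^35 ≡ 392 (mod 421)
37^42 ≡ 67 (mod 421)
37^60 ≡ 247 (mod 421)
37^70 ≡ 420 (mod 421)
37^84 ≡ 279 (mod 421)
37^105 ≡ 29 (mod 421)
37^140 ≡ 1 (mod 421) ✓
The smallest such exponent is 140, so the order of 37 is 140.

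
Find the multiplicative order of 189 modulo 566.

The order of 189 must divide φ(566) = φ(2)·φ(283) = 1·282 = 282 = 2 · 3 · 47.
Divisors of 282: 1, 2, 3, 6, 47, 94, 141, 282.
Test each divisor d:
189^1 ≡ 189
189^2 ≡ 63
189^3 ≡ 21
189^6 ≡ 441
189^47 ≡ 45
189^94 ≡ 327
189^141 ≡ 565
189^282 ≡ 1
Hence ord(189) = 282.

282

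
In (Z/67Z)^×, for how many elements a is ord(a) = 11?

φ(67) = 67 − 1 = 66 = 2 · 3 · 11.
In a cyclic group of order 66, there are φ(d) elements of order d for each divisor d of 66, and zero for non-divisors.
11 | 66, and φ(11) = 11 − 1 = 10.

10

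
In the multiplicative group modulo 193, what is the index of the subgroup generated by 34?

ord(34) | φ(193) = 193 − 1 = 192 = 2^6 · 3.
Divisors of 192: 1, 2, 3, 4, 6, 8, 12, 16, 24, 32, 48, 64, 96, 192.
Test each divisor d:
34^1 ≡ 34 (mod 193)
34^2 ≡ 191 (mod 193)
34^3 ≡ 125 (mod 193)
34^4 ≡ 4 (mod 193)
34^6 ≡ 185 (mod 193)
34^8 ≡ 16 (mod 193)
34^12 ≡ 64 (mod 193)
34^16 ≡ 63 (mod 193)
34^24 ≡ 43 (mod 193)
34^32 ≡ 109 (mod 193)
34^48 ≡ 112 (mod 193)
34^64 ≡ 108 (mod 193)
34^96 ≡ 192 (mod 193)
34^192 ≡ 1 (mod 193) ✓
So ord_193(34) = 192, hence |⟨34⟩| = 192.
Index = |(Z/193Z)^×| / |⟨34⟩| = 192 / 192 = 1.

1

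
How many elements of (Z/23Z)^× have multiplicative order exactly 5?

0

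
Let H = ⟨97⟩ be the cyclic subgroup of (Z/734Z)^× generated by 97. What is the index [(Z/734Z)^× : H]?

1

Since 97 ∈ (Z/734Z)^×, its order divides φ(734) = φ(2)·φ(367) = 1·366 = 366 = 2 · 3 · 61.
Divisors of 366: 1, 2, 3, 6, 61, 122, 183, 366.
Test each divisor d:
97^1 ≡ 97 (mod 734)
97^2 ≡ 601 (mod 734)
97^3 ≡ 311 (mod 734)
97^6 ≡ 567 (mod 734)
97^61 ≡ 651 (mod 734)
97^122 ≡ 283 (mod 734)
97^183 ≡ 733 (mod 734)
97^366 ≡ 1 (mod 734) ✓
So ord_734(97) = 366, hence |⟨97⟩| = 366.
Index = |(Z/734Z)^×| / |⟨97⟩| = 366 / 366 = 1.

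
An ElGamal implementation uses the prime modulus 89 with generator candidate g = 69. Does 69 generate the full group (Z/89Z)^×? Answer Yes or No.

φ(89) = 89 − 1 = 88 = 2^3 · 11.
69 is a primitive root mod 89 iff 69^(φ(89)/q) ≢ 1 for every prime q | φ(89), i.e. q ∈ {2, 11}.
69^44 ≡ 1 (mod 89)  [q = 2: ≡ 1 ✗]
69^8 ≡ 39 (mod 89)  [q = 11: ≢ 1 ✓]
69^44 ≡ 1 shows ord(69) | 44, strictly less than φ(89); not a primitive root.

No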